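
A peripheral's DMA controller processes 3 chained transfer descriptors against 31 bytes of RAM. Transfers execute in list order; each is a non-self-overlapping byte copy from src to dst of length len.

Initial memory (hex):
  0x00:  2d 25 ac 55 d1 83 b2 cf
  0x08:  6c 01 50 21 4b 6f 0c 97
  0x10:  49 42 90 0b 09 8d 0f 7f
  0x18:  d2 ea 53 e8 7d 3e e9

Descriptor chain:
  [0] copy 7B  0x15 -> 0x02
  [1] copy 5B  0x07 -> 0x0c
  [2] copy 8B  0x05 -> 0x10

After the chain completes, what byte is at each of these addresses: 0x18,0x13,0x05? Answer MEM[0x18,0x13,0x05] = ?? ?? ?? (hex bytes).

[0] 0x15->0x02 len=7 : 8d 0f 7f d2 ea 53 e8
[1] 0x07->0x0c len=5 : 53 e8 01 50 21
[2] 0x05->0x10 len=8 : d2 ea 53 e8 01 50 21 53
query mem[0x18]=0xd2, mem[0x13]=0xe8, mem[0x05]=0xd2

MEM[0x18,0x13,0x05] = d2 e8 d2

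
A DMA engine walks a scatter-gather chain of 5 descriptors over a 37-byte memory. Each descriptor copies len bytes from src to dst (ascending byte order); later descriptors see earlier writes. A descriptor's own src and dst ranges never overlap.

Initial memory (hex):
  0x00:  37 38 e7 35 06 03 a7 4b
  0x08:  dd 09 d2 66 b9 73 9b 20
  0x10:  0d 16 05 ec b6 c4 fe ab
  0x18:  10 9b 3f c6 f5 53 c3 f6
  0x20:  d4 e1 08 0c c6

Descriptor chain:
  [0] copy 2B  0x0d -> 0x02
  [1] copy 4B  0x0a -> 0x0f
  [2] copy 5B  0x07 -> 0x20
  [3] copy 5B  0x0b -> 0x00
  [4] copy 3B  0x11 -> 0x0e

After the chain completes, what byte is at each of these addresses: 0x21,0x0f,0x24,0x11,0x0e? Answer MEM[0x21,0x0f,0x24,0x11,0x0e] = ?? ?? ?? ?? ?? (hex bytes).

MEM[0x21,0x0f,0x24,0x11,0x0e] = dd 73 66 b9 b9

  after D0: wrote 2B at 0x02 = 739b
  after D1: wrote 4B at 0x0f = d266b973
  after D2: wrote 5B at 0x20 = 4bdd09d266
  after D3: wrote 5B at 0x00 = 66b9739bd2
  after D4: wrote 3B at 0x0e = b973ec
query mem[0x21]=0xdd, mem[0x0f]=0x73, mem[0x24]=0x66, mem[0x11]=0xb9, mem[0x0e]=0xb9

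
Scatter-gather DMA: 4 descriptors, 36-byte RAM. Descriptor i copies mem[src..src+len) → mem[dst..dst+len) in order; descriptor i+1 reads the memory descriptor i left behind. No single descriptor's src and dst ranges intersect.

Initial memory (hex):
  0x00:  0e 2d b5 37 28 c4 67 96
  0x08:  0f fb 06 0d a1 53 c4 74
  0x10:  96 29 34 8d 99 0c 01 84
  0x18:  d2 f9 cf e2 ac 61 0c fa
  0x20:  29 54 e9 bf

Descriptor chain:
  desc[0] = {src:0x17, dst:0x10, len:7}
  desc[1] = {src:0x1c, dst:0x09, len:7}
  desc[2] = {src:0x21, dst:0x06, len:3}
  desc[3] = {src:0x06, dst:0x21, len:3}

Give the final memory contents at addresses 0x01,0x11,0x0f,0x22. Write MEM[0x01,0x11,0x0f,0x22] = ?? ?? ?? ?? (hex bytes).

MEM[0x01,0x11,0x0f,0x22] = 2d d2 e9 e9

[0] 0x17->0x10 len=7 : 84 d2 f9 cf e2 ac 61
[1] 0x1c->0x09 len=7 : ac 61 0c fa 29 54 e9
[2] 0x21->0x06 len=3 : 54 e9 bf
[3] 0x06->0x21 len=3 : 54 e9 bf
query mem[0x01]=0x2d, mem[0x11]=0xd2, mem[0x0f]=0xe9, mem[0x22]=0xe9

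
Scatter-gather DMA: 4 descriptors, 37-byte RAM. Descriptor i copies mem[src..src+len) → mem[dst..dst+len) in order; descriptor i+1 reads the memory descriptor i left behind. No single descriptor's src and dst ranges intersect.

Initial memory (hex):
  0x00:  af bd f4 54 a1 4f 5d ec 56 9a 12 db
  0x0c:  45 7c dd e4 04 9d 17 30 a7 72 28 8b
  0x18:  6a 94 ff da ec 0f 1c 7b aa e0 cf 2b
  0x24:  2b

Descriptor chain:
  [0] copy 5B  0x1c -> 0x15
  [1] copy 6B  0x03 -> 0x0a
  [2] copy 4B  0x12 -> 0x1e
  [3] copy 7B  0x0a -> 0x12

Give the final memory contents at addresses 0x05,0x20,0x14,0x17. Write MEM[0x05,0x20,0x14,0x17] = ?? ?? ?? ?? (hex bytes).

MEM[0x05,0x20,0x14,0x17] = 4f a7 4f 56

D0: mem[0x15..0x19] <- [ec 0f 1c 7b aa]
D1: mem[0x0a..0x0f] <- [54 a1 4f 5d ec 56]
D2: mem[0x1e..0x21] <- [17 30 a7 ec]
D3: mem[0x12..0x18] <- [54 a1 4f 5d ec 56 04]
query mem[0x05]=0x4f, mem[0x20]=0xa7, mem[0x14]=0x4f, mem[0x17]=0x56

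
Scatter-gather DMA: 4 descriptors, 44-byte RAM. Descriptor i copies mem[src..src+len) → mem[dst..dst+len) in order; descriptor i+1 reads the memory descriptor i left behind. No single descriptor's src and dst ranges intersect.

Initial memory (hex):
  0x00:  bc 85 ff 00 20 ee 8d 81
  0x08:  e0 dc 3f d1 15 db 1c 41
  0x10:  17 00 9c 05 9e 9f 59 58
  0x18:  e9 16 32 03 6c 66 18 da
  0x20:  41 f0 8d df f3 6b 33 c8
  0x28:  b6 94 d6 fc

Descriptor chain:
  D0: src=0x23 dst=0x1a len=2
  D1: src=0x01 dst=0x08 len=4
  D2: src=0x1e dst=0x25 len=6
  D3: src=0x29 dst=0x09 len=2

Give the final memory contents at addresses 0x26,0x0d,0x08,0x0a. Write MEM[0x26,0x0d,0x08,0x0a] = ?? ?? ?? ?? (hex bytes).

  after D0: wrote 2B at 0x1a = dff3
  after D1: wrote 4B at 0x08 = 85ff0020
  after D2: wrote 6B at 0x25 = 18da41f08ddf
  after D3: wrote 2B at 0x09 = 8ddf
query mem[0x26]=0xda, mem[0x0d]=0xdb, mem[0x08]=0x85, mem[0x0a]=0xdf

MEM[0x26,0x0d,0x08,0x0a] = da db 85 df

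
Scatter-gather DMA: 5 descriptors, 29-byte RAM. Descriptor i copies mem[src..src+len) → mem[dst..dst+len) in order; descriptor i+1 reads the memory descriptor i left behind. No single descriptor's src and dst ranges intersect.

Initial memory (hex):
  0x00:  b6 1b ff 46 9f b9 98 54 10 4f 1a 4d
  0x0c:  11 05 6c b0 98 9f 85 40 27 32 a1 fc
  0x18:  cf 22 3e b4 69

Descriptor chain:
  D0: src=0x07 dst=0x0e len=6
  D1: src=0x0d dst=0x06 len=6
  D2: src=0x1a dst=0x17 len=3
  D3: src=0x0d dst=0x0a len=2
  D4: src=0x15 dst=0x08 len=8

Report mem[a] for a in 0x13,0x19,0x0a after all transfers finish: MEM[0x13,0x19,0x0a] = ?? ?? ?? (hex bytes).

MEM[0x13,0x19,0x0a] = 11 69 3e

[0] 0x07->0x0e len=6 : 54 10 4f 1a 4d 11
[1] 0x0d->0x06 len=6 : 05 54 10 4f 1a 4d
[2] 0x1a->0x17 len=3 : 3e b4 69
[3] 0x0d->0x0a len=2 : 05 54
[4] 0x15->0x08 len=8 : 32 a1 3e b4 69 3e b4 69
query mem[0x13]=0x11, mem[0x19]=0x69, mem[0x0a]=0x3e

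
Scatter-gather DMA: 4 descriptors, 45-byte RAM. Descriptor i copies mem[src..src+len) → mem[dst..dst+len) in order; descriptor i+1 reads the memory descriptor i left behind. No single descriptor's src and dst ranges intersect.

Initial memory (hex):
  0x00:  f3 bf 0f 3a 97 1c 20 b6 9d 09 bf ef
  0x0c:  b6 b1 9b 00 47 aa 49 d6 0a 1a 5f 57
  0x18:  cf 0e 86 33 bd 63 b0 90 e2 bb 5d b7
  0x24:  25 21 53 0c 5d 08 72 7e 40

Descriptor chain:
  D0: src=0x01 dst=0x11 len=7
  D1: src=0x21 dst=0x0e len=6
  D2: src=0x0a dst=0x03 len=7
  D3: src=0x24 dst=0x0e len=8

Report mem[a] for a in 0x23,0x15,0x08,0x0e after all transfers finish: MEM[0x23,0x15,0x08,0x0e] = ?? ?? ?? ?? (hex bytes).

#0 dst[0x11+7] := {0xbf,0x0f,0x3a,0x97,0x1c,0x20,0xb6}
#1 dst[0x0e+6] := {0xbb,0x5d,0xb7,0x25,0x21,0x53}
#2 dst[0x03+7] := {0xbf,0xef,0xb6,0xb1,0xbb,0x5d,0xb7}
#3 dst[0x0e+8] := {0x25,0x21,0x53,0x0c,0x5d,0x08,0x72,0x7e}
query mem[0x23]=0xb7, mem[0x15]=0x7e, mem[0x08]=0x5d, mem[0x0e]=0x25

MEM[0x23,0x15,0x08,0x0e] = b7 7e 5d 25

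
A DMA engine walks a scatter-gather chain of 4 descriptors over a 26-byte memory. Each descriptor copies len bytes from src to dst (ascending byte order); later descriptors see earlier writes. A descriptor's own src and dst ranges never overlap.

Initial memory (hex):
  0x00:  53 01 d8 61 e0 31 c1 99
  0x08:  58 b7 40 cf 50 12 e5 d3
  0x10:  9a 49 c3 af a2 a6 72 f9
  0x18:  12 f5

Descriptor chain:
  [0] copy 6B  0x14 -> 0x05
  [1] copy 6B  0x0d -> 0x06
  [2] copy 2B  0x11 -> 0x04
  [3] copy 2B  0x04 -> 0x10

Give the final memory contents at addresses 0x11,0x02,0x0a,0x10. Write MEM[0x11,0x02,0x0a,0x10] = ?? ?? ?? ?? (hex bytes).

MEM[0x11,0x02,0x0a,0x10] = c3 d8 49 49

  after D0: wrote 6B at 0x05 = a2a672f912f5
  after D1: wrote 6B at 0x06 = 12e5d39a49c3
  after D2: wrote 2B at 0x04 = 49c3
  after D3: wrote 2B at 0x10 = 49c3
query mem[0x11]=0xc3, mem[0x02]=0xd8, mem[0x0a]=0x49, mem[0x10]=0x49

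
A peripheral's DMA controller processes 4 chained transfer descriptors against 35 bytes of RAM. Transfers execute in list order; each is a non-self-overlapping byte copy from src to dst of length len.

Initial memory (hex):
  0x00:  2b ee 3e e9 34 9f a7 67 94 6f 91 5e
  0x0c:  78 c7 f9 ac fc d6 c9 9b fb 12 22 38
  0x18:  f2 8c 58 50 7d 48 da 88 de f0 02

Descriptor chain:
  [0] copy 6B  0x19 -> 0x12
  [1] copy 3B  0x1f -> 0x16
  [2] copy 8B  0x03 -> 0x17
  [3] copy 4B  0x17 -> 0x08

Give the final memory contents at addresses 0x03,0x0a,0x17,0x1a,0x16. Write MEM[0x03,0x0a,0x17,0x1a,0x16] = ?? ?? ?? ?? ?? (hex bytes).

D0: mem[0x12..0x17] <- [8c 58 50 7d 48 da]
D1: mem[0x16..0x18] <- [88 de f0]
D2: mem[0x17..0x1e] <- [e9 34 9f a7 67 94 6f 91]
D3: mem[0x08..0x0b] <- [e9 34 9f a7]
query mem[0x03]=0xe9, mem[0x0a]=0x9f, mem[0x17]=0xe9, mem[0x1a]=0xa7, mem[0x16]=0x88

MEM[0x03,0x0a,0x17,0x1a,0x16] = e9 9f e9 a7 88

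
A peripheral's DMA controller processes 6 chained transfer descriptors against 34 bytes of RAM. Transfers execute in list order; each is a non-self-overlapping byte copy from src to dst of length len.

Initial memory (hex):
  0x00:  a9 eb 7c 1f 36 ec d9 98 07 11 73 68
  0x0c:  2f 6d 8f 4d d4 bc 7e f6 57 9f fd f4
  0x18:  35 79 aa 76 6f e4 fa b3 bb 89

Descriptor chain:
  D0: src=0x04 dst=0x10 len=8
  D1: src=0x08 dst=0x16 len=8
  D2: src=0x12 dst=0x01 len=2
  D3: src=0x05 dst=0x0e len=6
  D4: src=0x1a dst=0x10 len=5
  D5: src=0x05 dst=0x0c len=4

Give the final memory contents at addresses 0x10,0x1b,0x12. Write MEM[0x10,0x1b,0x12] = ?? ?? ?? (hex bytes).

D0: mem[0x10..0x17] <- [36 ec d9 98 07 11 73 68]
D1: mem[0x16..0x1d] <- [07 11 73 68 2f 6d 8f 4d]
D2: mem[0x01..0x02] <- [d9 98]
D3: mem[0x0e..0x13] <- [ec d9 98 07 11 73]
D4: mem[0x10..0x14] <- [2f 6d 8f 4d fa]
D5: mem[0x0c..0x0f] <- [ec d9 98 07]
query mem[0x10]=0x2f, mem[0x1b]=0x6d, mem[0x12]=0x8f

MEM[0x10,0x1b,0x12] = 2f 6d 8f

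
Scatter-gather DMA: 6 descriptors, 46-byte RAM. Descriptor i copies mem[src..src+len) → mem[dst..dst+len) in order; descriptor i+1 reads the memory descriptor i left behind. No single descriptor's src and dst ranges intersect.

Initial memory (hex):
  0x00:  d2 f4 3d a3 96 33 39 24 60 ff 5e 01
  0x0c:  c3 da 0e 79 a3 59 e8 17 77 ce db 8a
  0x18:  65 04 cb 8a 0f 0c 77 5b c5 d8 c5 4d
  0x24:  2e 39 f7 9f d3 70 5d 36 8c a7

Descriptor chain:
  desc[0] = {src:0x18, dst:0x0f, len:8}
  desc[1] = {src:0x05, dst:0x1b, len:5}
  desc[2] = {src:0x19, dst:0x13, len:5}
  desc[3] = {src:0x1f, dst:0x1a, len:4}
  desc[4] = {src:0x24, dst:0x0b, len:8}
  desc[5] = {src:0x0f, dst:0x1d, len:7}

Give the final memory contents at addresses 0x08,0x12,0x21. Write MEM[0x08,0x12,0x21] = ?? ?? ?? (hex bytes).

  after D0: wrote 8B at 0x0f = 6504cb8a0f0c775b
  after D1: wrote 5B at 0x1b = 33392460ff
  after D2: wrote 5B at 0x13 = 04cb333924
  after D3: wrote 4B at 0x1a = ffc5d8c5
  after D4: wrote 8B at 0x0b = 2e39f79fd3705d36
  after D5: wrote 7B at 0x1d = d3705d3604cb33
query mem[0x08]=0x60, mem[0x12]=0x36, mem[0x21]=0x04

MEM[0x08,0x12,0x21] = 60 36 04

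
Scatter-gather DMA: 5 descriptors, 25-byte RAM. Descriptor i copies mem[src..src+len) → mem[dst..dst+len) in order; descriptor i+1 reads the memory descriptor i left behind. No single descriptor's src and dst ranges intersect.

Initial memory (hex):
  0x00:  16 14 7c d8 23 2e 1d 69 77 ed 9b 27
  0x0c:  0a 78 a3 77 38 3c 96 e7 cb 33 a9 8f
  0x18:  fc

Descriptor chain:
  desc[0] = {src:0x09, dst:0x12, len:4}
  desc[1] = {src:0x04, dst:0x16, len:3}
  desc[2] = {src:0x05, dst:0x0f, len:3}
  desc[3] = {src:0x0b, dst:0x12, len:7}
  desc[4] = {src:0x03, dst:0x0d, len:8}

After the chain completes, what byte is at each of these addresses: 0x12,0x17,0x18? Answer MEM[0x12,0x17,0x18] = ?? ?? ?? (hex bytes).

#0 dst[0x12+4] := {0xed,0x9b,0x27,0x0a}
#1 dst[0x16+3] := {0x23,0x2e,0x1d}
#2 dst[0x0f+3] := {0x2e,0x1d,0x69}
#3 dst[0x12+7] := {0x27,0x0a,0x78,0xa3,0x2e,0x1d,0x69}
#4 dst[0x0d+8] := {0xd8,0x23,0x2e,0x1d,0x69,0x77,0xed,0x9b}
query mem[0x12]=0x77, mem[0x17]=0x1d, mem[0x18]=0x69

MEM[0x12,0x17,0x18] = 77 1d 69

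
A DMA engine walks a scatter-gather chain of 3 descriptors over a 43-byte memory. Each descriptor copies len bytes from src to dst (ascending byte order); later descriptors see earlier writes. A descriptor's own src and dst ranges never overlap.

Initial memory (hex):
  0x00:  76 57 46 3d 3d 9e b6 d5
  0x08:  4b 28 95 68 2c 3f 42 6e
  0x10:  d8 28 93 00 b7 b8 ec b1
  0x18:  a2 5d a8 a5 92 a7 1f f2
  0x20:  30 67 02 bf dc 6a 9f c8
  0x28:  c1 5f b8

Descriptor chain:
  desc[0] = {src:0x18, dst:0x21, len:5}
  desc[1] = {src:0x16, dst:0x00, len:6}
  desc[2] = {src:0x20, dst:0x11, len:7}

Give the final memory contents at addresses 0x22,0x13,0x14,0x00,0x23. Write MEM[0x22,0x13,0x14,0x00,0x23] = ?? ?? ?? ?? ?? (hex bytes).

D0: mem[0x21..0x25] <- [a2 5d a8 a5 92]
D1: mem[0x00..0x05] <- [ec b1 a2 5d a8 a5]
D2: mem[0x11..0x17] <- [30 a2 5d a8 a5 92 9f]
query mem[0x22]=0x5d, mem[0x13]=0x5d, mem[0x14]=0xa8, mem[0x00]=0xec, mem[0x23]=0xa8

MEM[0x22,0x13,0x14,0x00,0x23] = 5d 5d a8 ec a8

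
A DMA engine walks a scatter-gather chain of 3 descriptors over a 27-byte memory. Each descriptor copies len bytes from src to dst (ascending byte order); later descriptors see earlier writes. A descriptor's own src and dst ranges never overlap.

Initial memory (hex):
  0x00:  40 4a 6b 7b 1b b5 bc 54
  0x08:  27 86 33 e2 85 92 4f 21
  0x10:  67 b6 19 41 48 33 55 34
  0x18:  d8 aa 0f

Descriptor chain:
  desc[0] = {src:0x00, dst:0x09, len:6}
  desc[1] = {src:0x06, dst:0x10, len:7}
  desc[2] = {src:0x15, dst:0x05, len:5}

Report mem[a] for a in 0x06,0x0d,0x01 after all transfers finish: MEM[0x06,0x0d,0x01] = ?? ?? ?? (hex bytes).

MEM[0x06,0x0d,0x01] = 7b 1b 4a

D0: mem[0x09..0x0e] <- [40 4a 6b 7b 1b b5]
D1: mem[0x10..0x16] <- [bc 54 27 40 4a 6b 7b]
D2: mem[0x05..0x09] <- [6b 7b 34 d8 aa]
query mem[0x06]=0x7b, mem[0x0d]=0x1b, mem[0x01]=0x4a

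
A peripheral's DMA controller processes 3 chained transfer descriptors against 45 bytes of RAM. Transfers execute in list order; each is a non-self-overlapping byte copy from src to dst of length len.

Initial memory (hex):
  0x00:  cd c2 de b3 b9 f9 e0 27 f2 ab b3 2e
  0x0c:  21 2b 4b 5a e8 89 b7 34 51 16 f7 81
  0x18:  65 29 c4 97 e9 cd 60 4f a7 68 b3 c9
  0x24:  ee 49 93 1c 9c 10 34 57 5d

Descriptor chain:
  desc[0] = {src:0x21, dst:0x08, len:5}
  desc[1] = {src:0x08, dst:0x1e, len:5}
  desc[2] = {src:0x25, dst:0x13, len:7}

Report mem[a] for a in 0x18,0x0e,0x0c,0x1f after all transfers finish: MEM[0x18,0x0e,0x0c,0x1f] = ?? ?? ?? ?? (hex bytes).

MEM[0x18,0x0e,0x0c,0x1f] = 34 4b 49 b3

#0 dst[0x08+5] := {0x68,0xb3,0xc9,0xee,0x49}
#1 dst[0x1e+5] := {0x68,0xb3,0xc9,0xee,0x49}
#2 dst[0x13+7] := {0x49,0x93,0x1c,0x9c,0x10,0x34,0x57}
query mem[0x18]=0x34, mem[0x0e]=0x4b, mem[0x0c]=0x49, mem[0x1f]=0xb3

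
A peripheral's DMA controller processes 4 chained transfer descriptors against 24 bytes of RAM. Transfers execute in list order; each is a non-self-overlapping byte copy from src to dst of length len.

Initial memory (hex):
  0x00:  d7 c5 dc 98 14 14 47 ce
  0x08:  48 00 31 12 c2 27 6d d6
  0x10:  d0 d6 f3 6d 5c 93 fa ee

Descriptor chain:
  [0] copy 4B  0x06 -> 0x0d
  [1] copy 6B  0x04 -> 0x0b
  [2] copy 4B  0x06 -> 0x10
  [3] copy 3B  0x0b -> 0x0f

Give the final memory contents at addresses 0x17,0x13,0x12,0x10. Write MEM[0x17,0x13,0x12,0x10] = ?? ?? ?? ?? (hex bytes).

MEM[0x17,0x13,0x12,0x10] = ee 00 48 14

#0 dst[0x0d+4] := {0x47,0xce,0x48,0x00}
#1 dst[0x0b+6] := {0x14,0x14,0x47,0xce,0x48,0x00}
#2 dst[0x10+4] := {0x47,0xce,0x48,0x00}
#3 dst[0x0f+3] := {0x14,0x14,0x47}
query mem[0x17]=0xee, mem[0x13]=0x00, mem[0x12]=0x48, mem[0x10]=0x14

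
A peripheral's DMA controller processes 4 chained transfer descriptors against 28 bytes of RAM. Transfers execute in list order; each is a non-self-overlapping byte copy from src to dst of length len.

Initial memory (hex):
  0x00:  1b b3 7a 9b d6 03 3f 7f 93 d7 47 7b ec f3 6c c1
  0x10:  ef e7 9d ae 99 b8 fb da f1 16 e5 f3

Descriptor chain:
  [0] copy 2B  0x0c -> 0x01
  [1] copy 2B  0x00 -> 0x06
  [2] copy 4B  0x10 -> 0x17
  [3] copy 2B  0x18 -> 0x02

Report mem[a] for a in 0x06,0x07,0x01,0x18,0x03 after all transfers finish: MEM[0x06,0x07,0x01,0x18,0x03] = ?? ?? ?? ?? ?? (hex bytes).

MEM[0x06,0x07,0x01,0x18,0x03] = 1b ec ec e7 9d

  after D0: wrote 2B at 0x01 = ecf3
  after D1: wrote 2B at 0x06 = 1bec
  after D2: wrote 4B at 0x17 = efe79dae
  after D3: wrote 2B at 0x02 = e79d
query mem[0x06]=0x1b, mem[0x07]=0xec, mem[0x01]=0xec, mem[0x18]=0xe7, mem[0x03]=0x9d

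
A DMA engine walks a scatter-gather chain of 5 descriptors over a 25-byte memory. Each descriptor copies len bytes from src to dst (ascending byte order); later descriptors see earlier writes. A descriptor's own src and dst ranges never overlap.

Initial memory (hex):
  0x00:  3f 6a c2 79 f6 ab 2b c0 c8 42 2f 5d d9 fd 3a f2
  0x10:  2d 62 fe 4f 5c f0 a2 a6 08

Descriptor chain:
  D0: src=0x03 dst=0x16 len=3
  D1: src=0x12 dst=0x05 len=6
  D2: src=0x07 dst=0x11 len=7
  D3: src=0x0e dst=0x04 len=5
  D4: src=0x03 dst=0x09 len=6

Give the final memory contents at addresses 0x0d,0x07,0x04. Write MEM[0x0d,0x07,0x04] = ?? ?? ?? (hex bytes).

D0: mem[0x16..0x18] <- [79 f6 ab]
D1: mem[0x05..0x0a] <- [fe 4f 5c f0 79 f6]
D2: mem[0x11..0x17] <- [5c f0 79 f6 5d d9 fd]
D3: mem[0x04..0x08] <- [3a f2 2d 5c f0]
D4: mem[0x09..0x0e] <- [79 3a f2 2d 5c f0]
query mem[0x0d]=0x5c, mem[0x07]=0x5c, mem[0x04]=0x3a

MEM[0x0d,0x07,0x04] = 5c 5c 3a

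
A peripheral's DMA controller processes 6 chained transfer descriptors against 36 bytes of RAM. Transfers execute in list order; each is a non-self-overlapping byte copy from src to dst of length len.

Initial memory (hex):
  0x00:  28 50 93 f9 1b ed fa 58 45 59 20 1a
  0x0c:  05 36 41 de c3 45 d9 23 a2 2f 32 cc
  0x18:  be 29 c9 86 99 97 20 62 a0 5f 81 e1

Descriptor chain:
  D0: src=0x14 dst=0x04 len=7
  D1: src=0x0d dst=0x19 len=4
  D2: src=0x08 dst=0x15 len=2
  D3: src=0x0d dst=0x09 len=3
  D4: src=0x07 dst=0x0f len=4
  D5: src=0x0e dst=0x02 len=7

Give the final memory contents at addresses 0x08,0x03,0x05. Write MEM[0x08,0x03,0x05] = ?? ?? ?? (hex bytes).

MEM[0x08,0x03,0x05] = a2 cc 36

  after D0: wrote 7B at 0x04 = a22f32ccbe29c9
  after D1: wrote 4B at 0x19 = 3641dec3
  after D2: wrote 2B at 0x15 = be29
  after D3: wrote 3B at 0x09 = 3641de
  after D4: wrote 4B at 0x0f = ccbe3641
  after D5: wrote 7B at 0x02 = 41ccbe364123a2
query mem[0x08]=0xa2, mem[0x03]=0xcc, mem[0x05]=0x36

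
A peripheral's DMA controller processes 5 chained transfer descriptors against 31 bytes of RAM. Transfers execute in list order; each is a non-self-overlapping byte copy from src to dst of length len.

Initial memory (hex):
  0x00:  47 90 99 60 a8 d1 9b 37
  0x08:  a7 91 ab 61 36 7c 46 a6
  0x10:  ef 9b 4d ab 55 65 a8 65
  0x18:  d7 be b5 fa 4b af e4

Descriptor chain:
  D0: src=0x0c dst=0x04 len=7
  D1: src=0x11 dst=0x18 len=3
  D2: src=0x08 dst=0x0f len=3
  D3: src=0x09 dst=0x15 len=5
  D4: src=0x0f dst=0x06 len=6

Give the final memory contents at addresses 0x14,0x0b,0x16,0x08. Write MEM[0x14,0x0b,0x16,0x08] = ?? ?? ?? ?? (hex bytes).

D0: mem[0x04..0x0a] <- [36 7c 46 a6 ef 9b 4d]
D1: mem[0x18..0x1a] <- [9b 4d ab]
D2: mem[0x0f..0x11] <- [ef 9b 4d]
D3: mem[0x15..0x19] <- [9b 4d 61 36 7c]
D4: mem[0x06..0x0b] <- [ef 9b 4d 4d ab 55]
query mem[0x14]=0x55, mem[0x0b]=0x55, mem[0x16]=0x4d, mem[0x08]=0x4d

MEM[0x14,0x0b,0x16,0x08] = 55 55 4d 4d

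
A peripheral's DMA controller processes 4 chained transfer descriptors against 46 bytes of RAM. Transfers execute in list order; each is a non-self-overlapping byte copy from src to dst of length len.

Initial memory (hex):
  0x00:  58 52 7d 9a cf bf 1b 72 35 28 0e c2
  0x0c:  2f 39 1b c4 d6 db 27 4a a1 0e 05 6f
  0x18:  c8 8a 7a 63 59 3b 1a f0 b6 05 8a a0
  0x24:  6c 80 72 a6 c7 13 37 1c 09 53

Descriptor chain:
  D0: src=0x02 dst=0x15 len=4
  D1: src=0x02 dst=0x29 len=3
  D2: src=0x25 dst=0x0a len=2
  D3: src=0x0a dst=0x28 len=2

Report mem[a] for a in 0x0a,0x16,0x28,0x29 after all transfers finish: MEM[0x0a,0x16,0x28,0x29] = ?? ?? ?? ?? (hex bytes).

MEM[0x0a,0x16,0x28,0x29] = 80 9a 80 72

#0 dst[0x15+4] := {0x7d,0x9a,0xcf,0xbf}
#1 dst[0x29+3] := {0x7d,0x9a,0xcf}
#2 dst[0x0a+2] := {0x80,0x72}
#3 dst[0x28+2] := {0x80,0x72}
query mem[0x0a]=0x80, mem[0x16]=0x9a, mem[0x28]=0x80, mem[0x29]=0x72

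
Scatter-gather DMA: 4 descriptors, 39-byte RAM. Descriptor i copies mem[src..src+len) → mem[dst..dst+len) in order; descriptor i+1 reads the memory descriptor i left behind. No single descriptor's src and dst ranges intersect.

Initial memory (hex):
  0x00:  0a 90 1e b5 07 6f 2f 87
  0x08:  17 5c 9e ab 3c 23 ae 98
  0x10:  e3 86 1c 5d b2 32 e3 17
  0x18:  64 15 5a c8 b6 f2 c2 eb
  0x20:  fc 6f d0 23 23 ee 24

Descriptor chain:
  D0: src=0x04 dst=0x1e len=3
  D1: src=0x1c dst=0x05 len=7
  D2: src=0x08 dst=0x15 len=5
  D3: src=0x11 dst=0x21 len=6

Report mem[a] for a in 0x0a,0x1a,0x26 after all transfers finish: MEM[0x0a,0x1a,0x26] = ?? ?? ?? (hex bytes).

[0] 0x04->0x1e len=3 : 07 6f 2f
[1] 0x1c->0x05 len=7 : b6 f2 07 6f 2f 6f d0
[2] 0x08->0x15 len=5 : 6f 2f 6f d0 3c
[3] 0x11->0x21 len=6 : 86 1c 5d b2 6f 2f
query mem[0x0a]=0x6f, mem[0x1a]=0x5a, mem[0x26]=0x2f

MEM[0x0a,0x1a,0x26] = 6f 5a 2f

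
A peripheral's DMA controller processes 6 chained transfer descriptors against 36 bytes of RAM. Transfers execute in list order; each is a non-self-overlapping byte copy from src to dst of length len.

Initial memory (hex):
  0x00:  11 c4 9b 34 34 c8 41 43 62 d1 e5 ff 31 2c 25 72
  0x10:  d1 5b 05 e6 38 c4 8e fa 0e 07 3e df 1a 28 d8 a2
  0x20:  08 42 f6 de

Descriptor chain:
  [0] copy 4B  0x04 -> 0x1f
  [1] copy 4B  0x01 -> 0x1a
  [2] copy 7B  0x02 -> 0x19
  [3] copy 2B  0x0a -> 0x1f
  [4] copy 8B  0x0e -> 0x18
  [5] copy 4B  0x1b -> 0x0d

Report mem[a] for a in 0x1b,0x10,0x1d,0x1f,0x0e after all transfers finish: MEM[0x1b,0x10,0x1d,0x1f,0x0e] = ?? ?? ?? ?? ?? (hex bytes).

MEM[0x1b,0x10,0x1d,0x1f,0x0e] = 5b 38 e6 c4 05

[0] 0x04->0x1f len=4 : 34 c8 41 43
[1] 0x01->0x1a len=4 : c4 9b 34 34
[2] 0x02->0x19 len=7 : 9b 34 34 c8 41 43 62
[3] 0x0a->0x1f len=2 : e5 ff
[4] 0x0e->0x18 len=8 : 25 72 d1 5b 05 e6 38 c4
[5] 0x1b->0x0d len=4 : 5b 05 e6 38
query mem[0x1b]=0x5b, mem[0x10]=0x38, mem[0x1d]=0xe6, mem[0x1f]=0xc4, mem[0x0e]=0x05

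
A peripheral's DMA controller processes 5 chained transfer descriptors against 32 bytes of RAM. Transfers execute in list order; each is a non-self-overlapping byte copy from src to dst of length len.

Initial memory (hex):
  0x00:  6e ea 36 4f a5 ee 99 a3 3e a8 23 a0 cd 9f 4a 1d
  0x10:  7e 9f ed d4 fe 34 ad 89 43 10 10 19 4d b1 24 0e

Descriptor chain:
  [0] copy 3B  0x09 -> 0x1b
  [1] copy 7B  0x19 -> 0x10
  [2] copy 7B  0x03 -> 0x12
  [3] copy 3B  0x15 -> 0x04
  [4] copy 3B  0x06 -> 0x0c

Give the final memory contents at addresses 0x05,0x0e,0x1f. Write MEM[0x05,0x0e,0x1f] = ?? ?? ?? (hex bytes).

MEM[0x05,0x0e,0x1f] = a3 3e 0e

#0 dst[0x1b+3] := {0xa8,0x23,0xa0}
#1 dst[0x10+7] := {0x10,0x10,0xa8,0x23,0xa0,0x24,0x0e}
#2 dst[0x12+7] := {0x4f,0xa5,0xee,0x99,0xa3,0x3e,0xa8}
#3 dst[0x04+3] := {0x99,0xa3,0x3e}
#4 dst[0x0c+3] := {0x3e,0xa3,0x3e}
query mem[0x05]=0xa3, mem[0x0e]=0x3e, mem[0x1f]=0x0e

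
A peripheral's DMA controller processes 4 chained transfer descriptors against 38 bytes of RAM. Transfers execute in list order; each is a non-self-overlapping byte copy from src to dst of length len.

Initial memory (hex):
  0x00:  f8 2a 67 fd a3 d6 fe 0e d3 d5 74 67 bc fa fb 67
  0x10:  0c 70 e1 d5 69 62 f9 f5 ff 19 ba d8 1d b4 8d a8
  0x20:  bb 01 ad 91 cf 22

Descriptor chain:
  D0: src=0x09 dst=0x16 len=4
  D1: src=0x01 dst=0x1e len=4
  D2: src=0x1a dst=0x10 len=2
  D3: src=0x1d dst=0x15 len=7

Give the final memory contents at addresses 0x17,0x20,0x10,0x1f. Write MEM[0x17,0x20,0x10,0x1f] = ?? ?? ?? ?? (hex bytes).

MEM[0x17,0x20,0x10,0x1f] = 67 fd ba 67

  after D0: wrote 4B at 0x16 = d57467bc
  after D1: wrote 4B at 0x1e = 2a67fda3
  after D2: wrote 2B at 0x10 = bad8
  after D3: wrote 7B at 0x15 = b42a67fda3ad91
query mem[0x17]=0x67, mem[0x20]=0xfd, mem[0x10]=0xba, mem[0x1f]=0x67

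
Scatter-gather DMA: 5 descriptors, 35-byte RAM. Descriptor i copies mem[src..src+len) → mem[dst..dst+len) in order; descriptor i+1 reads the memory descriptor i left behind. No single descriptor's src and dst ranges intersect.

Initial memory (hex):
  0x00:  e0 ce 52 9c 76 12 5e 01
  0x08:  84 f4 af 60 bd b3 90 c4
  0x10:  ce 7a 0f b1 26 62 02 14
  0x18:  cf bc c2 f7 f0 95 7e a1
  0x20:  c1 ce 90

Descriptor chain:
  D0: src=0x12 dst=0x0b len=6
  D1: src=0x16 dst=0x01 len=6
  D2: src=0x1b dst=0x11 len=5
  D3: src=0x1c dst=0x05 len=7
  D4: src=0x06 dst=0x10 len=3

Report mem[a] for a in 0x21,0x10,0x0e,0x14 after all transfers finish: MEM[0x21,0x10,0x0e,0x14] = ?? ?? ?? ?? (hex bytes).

MEM[0x21,0x10,0x0e,0x14] = ce 95 62 7e

D0: mem[0x0b..0x10] <- [0f b1 26 62 02 14]
D1: mem[0x01..0x06] <- [02 14 cf bc c2 f7]
D2: mem[0x11..0x15] <- [f7 f0 95 7e a1]
D3: mem[0x05..0x0b] <- [f0 95 7e a1 c1 ce 90]
D4: mem[0x10..0x12] <- [95 7e a1]
query mem[0x21]=0xce, mem[0x10]=0x95, mem[0x0e]=0x62, mem[0x14]=0x7e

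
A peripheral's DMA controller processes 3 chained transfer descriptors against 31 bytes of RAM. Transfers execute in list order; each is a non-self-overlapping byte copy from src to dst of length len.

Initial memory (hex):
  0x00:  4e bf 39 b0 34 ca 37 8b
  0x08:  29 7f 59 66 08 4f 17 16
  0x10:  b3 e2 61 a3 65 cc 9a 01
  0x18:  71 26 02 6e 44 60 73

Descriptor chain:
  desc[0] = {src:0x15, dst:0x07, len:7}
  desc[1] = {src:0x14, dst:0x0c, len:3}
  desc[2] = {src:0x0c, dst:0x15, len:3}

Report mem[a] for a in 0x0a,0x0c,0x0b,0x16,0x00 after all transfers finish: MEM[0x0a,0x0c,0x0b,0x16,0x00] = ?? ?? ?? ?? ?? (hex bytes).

[0] 0x15->0x07 len=7 : cc 9a 01 71 26 02 6e
[1] 0x14->0x0c len=3 : 65 cc 9a
[2] 0x0c->0x15 len=3 : 65 cc 9a
query mem[0x0a]=0x71, mem[0x0c]=0x65, mem[0x0b]=0x26, mem[0x16]=0xcc, mem[0x00]=0x4e

MEM[0x0a,0x0c,0x0b,0x16,0x00] = 71 65 26 cc 4e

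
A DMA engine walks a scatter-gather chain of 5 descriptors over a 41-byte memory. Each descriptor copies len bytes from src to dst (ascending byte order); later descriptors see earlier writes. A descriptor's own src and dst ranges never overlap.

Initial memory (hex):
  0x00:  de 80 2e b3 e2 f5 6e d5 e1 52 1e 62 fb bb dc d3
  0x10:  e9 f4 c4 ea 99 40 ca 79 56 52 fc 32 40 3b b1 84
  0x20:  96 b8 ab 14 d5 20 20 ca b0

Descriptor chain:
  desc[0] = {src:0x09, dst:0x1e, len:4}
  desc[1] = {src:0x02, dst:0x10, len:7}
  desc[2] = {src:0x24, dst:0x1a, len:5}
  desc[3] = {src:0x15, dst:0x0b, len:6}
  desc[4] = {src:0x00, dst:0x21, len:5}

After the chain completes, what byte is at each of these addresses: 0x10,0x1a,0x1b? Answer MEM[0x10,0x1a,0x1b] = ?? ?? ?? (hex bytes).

#0 dst[0x1e+4] := {0x52,0x1e,0x62,0xfb}
#1 dst[0x10+7] := {0x2e,0xb3,0xe2,0xf5,0x6e,0xd5,0xe1}
#2 dst[0x1a+5] := {0xd5,0x20,0x20,0xca,0xb0}
#3 dst[0x0b+6] := {0xd5,0xe1,0x79,0x56,0x52,0xd5}
#4 dst[0x21+5] := {0xde,0x80,0x2e,0xb3,0xe2}
query mem[0x10]=0xd5, mem[0x1a]=0xd5, mem[0x1b]=0x20

MEM[0x10,0x1a,0x1b] = d5 d5 20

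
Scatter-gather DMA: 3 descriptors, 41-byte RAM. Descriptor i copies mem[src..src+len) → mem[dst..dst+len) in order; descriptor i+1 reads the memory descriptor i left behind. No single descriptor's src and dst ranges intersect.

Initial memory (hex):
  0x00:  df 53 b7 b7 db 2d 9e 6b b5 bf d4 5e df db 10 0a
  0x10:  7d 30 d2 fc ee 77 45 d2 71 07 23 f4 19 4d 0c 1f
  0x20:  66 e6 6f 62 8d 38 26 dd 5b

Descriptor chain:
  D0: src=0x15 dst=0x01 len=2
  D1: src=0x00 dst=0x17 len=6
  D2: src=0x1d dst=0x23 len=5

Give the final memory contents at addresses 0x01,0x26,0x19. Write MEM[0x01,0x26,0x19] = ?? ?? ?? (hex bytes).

[0] 0x15->0x01 len=2 : 77 45
[1] 0x00->0x17 len=6 : df 77 45 b7 db 2d
[2] 0x1d->0x23 len=5 : 4d 0c 1f 66 e6
query mem[0x01]=0x77, mem[0x26]=0x66, mem[0x19]=0x45

MEM[0x01,0x26,0x19] = 77 66 45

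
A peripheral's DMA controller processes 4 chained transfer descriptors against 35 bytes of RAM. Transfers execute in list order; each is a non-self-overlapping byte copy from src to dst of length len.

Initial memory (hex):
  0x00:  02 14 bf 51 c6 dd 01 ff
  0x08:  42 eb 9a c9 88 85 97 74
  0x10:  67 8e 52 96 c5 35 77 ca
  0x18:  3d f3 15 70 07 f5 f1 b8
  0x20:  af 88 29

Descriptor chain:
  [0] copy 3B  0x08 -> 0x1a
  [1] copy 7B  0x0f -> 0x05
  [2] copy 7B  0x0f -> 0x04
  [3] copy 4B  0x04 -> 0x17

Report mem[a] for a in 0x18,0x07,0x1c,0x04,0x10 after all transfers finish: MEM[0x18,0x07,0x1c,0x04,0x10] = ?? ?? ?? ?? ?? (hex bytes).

MEM[0x18,0x07,0x1c,0x04,0x10] = 67 52 9a 74 67

  after D0: wrote 3B at 0x1a = 42eb9a
  after D1: wrote 7B at 0x05 = 74678e5296c535
  after D2: wrote 7B at 0x04 = 74678e5296c535
  after D3: wrote 4B at 0x17 = 74678e52
query mem[0x18]=0x67, mem[0x07]=0x52, mem[0x1c]=0x9a, mem[0x04]=0x74, mem[0x10]=0x67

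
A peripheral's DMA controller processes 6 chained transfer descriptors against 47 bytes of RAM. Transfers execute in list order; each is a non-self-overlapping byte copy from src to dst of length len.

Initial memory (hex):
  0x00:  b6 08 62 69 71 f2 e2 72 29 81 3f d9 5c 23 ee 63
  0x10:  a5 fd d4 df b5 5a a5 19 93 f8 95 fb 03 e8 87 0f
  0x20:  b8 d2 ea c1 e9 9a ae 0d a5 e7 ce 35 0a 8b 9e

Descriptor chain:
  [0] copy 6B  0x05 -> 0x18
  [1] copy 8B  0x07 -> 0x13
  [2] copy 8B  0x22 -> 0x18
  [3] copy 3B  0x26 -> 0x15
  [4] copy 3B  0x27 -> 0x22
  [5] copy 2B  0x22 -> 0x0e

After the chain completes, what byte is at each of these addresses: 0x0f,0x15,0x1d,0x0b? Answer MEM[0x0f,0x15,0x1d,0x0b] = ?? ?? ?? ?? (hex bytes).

[0] 0x05->0x18 len=6 : f2 e2 72 29 81 3f
[1] 0x07->0x13 len=8 : 72 29 81 3f d9 5c 23 ee
[2] 0x22->0x18 len=8 : ea c1 e9 9a ae 0d a5 e7
[3] 0x26->0x15 len=3 : ae 0d a5
[4] 0x27->0x22 len=3 : 0d a5 e7
[5] 0x22->0x0e len=2 : 0d a5
query mem[0x0f]=0xa5, mem[0x15]=0xae, mem[0x1d]=0x0d, mem[0x0b]=0xd9

MEM[0x0f,0x15,0x1d,0x0b] = a5 ae 0d d9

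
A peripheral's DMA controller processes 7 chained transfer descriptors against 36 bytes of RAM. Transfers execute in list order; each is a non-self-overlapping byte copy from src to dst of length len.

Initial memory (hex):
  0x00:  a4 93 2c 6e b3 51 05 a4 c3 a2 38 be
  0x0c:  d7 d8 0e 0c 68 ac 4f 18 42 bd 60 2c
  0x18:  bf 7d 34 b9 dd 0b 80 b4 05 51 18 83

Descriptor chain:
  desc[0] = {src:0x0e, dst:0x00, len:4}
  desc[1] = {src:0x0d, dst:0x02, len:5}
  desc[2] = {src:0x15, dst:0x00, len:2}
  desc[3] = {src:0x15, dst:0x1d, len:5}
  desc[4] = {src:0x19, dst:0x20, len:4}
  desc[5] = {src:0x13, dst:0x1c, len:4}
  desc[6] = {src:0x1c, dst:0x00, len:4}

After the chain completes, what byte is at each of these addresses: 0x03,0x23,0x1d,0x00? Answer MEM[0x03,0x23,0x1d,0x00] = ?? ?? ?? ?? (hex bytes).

MEM[0x03,0x23,0x1d,0x00] = 60 dd 42 18

[0] 0x0e->0x00 len=4 : 0e 0c 68 ac
[1] 0x0d->0x02 len=5 : d8 0e 0c 68 ac
[2] 0x15->0x00 len=2 : bd 60
[3] 0x15->0x1d len=5 : bd 60 2c bf 7d
[4] 0x19->0x20 len=4 : 7d 34 b9 dd
[5] 0x13->0x1c len=4 : 18 42 bd 60
[6] 0x1c->0x00 len=4 : 18 42 bd 60
query mem[0x03]=0x60, mem[0x23]=0xdd, mem[0x1d]=0x42, mem[0x00]=0x18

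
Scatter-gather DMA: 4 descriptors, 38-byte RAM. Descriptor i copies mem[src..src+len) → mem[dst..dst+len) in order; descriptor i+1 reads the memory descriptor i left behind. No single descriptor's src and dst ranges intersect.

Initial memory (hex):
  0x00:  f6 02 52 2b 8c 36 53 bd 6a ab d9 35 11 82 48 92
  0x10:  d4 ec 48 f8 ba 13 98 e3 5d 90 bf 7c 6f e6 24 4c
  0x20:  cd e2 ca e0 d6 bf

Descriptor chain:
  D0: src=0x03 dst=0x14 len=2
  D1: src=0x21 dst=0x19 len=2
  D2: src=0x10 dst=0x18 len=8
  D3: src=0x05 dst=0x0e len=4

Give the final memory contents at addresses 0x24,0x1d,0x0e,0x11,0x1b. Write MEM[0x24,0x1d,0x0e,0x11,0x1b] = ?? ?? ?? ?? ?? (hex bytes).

D0: mem[0x14..0x15] <- [2b 8c]
D1: mem[0x19..0x1a] <- [e2 ca]
D2: mem[0x18..0x1f] <- [d4 ec 48 f8 2b 8c 98 e3]
D3: mem[0x0e..0x11] <- [36 53 bd 6a]
query mem[0x24]=0xd6, mem[0x1d]=0x8c, mem[0x0e]=0x36, mem[0x11]=0x6a, mem[0x1b]=0xf8

MEM[0x24,0x1d,0x0e,0x11,0x1b] = d6 8c 36 6a f8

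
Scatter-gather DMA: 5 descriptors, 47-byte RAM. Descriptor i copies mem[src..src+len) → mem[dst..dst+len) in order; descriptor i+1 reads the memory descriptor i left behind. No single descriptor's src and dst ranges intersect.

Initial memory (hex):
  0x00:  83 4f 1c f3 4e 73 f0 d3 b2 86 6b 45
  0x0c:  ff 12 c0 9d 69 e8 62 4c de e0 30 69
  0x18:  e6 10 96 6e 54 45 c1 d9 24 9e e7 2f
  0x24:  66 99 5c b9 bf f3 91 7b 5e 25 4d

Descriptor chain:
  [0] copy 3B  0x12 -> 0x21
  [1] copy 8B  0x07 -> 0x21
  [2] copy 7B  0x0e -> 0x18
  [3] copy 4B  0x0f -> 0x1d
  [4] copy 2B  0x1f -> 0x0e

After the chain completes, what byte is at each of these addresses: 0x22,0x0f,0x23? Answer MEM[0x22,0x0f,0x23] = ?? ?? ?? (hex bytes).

[0] 0x12->0x21 len=3 : 62 4c de
[1] 0x07->0x21 len=8 : d3 b2 86 6b 45 ff 12 c0
[2] 0x0e->0x18 len=7 : c0 9d 69 e8 62 4c de
[3] 0x0f->0x1d len=4 : 9d 69 e8 62
[4] 0x1f->0x0e len=2 : e8 62
query mem[0x22]=0xb2, mem[0x0f]=0x62, mem[0x23]=0x86

MEM[0x22,0x0f,0x23] = b2 62 86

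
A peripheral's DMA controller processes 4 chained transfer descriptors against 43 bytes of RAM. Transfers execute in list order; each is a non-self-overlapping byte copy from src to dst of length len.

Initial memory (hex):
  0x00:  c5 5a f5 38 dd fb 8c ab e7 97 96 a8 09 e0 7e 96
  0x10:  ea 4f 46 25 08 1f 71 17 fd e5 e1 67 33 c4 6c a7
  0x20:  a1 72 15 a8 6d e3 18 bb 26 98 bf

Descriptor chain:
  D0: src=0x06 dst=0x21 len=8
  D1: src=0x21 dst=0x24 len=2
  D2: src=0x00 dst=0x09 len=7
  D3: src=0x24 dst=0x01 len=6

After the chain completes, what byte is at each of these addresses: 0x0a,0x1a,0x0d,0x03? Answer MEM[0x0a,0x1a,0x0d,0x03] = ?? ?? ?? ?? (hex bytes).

  after D0: wrote 8B at 0x21 = 8cabe79796a809e0
  after D1: wrote 2B at 0x24 = 8cab
  after D2: wrote 7B at 0x09 = c55af538ddfb8c
  after D3: wrote 6B at 0x01 = 8caba809e098
query mem[0x0a]=0x5a, mem[0x1a]=0xe1, mem[0x0d]=0xdd, mem[0x03]=0xa8

MEM[0x0a,0x1a,0x0d,0x03] = 5a e1 dd a8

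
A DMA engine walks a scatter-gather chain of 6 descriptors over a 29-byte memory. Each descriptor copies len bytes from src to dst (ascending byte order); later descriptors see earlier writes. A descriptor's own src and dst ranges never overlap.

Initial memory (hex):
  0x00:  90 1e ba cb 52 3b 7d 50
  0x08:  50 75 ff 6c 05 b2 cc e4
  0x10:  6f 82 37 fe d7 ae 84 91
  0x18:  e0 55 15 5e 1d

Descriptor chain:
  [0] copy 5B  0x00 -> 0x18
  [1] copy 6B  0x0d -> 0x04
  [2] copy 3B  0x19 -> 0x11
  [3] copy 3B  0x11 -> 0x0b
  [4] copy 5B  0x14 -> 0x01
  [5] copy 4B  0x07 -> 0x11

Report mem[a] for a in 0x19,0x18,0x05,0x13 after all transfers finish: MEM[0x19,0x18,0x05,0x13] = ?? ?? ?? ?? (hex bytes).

D0: mem[0x18..0x1c] <- [90 1e ba cb 52]
D1: mem[0x04..0x09] <- [b2 cc e4 6f 82 37]
D2: mem[0x11..0x13] <- [1e ba cb]
D3: mem[0x0b..0x0d] <- [1e ba cb]
D4: mem[0x01..0x05] <- [d7 ae 84 91 90]
D5: mem[0x11..0x14] <- [6f 82 37 ff]
query mem[0x19]=0x1e, mem[0x18]=0x90, mem[0x05]=0x90, mem[0x13]=0x37

MEM[0x19,0x18,0x05,0x13] = 1e 90 90 37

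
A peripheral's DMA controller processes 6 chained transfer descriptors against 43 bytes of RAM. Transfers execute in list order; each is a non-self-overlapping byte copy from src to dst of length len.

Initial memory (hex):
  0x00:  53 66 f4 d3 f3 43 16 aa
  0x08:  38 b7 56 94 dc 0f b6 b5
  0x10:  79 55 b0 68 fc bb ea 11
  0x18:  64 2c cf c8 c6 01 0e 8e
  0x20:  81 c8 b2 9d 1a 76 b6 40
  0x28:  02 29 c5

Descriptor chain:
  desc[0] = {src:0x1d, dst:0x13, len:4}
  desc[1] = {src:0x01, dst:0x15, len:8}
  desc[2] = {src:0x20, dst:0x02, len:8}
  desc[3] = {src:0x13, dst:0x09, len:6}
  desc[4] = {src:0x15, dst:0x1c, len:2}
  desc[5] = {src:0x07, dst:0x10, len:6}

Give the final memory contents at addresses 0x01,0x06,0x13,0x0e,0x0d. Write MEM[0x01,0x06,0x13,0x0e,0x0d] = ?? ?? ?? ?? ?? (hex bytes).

MEM[0x01,0x06,0x13,0x0e,0x0d] = 66 1a 0e f3 d3

D0: mem[0x13..0x16] <- [01 0e 8e 81]
D1: mem[0x15..0x1c] <- [66 f4 d3 f3 43 16 aa 38]
D2: mem[0x02..0x09] <- [81 c8 b2 9d 1a 76 b6 40]
D3: mem[0x09..0x0e] <- [01 0e 66 f4 d3 f3]
D4: mem[0x1c..0x1d] <- [66 f4]
D5: mem[0x10..0x15] <- [76 b6 01 0e 66 f4]
query mem[0x01]=0x66, mem[0x06]=0x1a, mem[0x13]=0x0e, mem[0x0e]=0xf3, mem[0x0d]=0xd3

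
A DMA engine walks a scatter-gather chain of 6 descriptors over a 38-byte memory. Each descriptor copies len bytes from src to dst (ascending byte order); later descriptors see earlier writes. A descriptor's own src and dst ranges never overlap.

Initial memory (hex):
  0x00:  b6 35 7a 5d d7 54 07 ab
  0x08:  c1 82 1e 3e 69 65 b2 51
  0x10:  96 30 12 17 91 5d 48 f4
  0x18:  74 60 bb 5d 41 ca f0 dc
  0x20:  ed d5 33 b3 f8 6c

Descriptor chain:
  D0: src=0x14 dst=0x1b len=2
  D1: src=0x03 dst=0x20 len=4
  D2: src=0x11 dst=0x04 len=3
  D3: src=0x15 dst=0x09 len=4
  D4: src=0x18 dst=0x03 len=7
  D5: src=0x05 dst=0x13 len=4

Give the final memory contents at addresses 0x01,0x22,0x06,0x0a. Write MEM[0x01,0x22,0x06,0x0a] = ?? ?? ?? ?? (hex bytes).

[0] 0x14->0x1b len=2 : 91 5d
[1] 0x03->0x20 len=4 : 5d d7 54 07
[2] 0x11->0x04 len=3 : 30 12 17
[3] 0x15->0x09 len=4 : 5d 48 f4 74
[4] 0x18->0x03 len=7 : 74 60 bb 91 5d ca f0
[5] 0x05->0x13 len=4 : bb 91 5d ca
query mem[0x01]=0x35, mem[0x22]=0x54, mem[0x06]=0x91, mem[0x0a]=0x48

MEM[0x01,0x22,0x06,0x0a] = 35 54 91 48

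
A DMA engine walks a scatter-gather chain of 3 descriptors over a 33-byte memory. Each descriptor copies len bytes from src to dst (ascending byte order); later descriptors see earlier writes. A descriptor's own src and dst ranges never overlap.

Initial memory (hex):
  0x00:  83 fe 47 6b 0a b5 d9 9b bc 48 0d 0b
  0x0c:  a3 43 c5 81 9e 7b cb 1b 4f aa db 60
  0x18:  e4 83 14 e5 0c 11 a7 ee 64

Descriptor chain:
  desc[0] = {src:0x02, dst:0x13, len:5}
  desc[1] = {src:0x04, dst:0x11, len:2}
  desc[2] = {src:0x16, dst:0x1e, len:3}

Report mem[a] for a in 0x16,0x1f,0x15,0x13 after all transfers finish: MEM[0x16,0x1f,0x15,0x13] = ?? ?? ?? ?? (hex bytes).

MEM[0x16,0x1f,0x15,0x13] = b5 d9 0a 47

D0: mem[0x13..0x17] <- [47 6b 0a b5 d9]
D1: mem[0x11..0x12] <- [0a b5]
D2: mem[0x1e..0x20] <- [b5 d9 e4]
query mem[0x16]=0xb5, mem[0x1f]=0xd9, mem[0x15]=0x0a, mem[0x13]=0x47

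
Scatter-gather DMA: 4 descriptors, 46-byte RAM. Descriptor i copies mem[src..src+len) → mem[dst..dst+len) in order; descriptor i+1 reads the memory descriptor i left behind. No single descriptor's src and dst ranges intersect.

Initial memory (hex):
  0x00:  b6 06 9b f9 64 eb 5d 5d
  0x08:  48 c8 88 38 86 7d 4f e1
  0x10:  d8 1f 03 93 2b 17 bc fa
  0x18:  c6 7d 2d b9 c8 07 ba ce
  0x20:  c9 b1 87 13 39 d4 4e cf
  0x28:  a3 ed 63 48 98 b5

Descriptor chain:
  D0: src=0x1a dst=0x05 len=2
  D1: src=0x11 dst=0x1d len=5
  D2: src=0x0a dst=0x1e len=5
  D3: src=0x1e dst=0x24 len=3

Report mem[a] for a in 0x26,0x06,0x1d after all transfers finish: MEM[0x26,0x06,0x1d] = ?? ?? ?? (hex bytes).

MEM[0x26,0x06,0x1d] = 86 b9 1f

D0: mem[0x05..0x06] <- [2d b9]
D1: mem[0x1d..0x21] <- [1f 03 93 2b 17]
D2: mem[0x1e..0x22] <- [88 38 86 7d 4f]
D3: mem[0x24..0x26] <- [88 38 86]
query mem[0x26]=0x86, mem[0x06]=0xb9, mem[0x1d]=0x1f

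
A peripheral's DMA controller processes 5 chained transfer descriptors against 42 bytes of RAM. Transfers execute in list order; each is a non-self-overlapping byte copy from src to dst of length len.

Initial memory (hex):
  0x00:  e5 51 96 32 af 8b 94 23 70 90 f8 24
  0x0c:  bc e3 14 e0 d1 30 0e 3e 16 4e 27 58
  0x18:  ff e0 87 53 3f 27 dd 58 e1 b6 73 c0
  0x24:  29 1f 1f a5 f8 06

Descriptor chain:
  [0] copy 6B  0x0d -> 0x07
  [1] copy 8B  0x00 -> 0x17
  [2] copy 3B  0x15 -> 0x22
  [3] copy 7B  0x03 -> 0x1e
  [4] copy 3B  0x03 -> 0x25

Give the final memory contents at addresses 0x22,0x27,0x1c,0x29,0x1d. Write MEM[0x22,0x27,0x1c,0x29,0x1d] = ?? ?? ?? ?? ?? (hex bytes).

MEM[0x22,0x27,0x1c,0x29,0x1d] = e3 8b 8b 06 94

#0 dst[0x07+6] := {0xe3,0x14,0xe0,0xd1,0x30,0x0e}
#1 dst[0x17+8] := {0xe5,0x51,0x96,0x32,0xaf,0x8b,0x94,0xe3}
#2 dst[0x22+3] := {0x4e,0x27,0xe5}
#3 dst[0x1e+7] := {0x32,0xaf,0x8b,0x94,0xe3,0x14,0xe0}
#4 dst[0x25+3] := {0x32,0xaf,0x8b}
query mem[0x22]=0xe3, mem[0x27]=0x8b, mem[0x1c]=0x8b, mem[0x29]=0x06, mem[0x1d]=0x94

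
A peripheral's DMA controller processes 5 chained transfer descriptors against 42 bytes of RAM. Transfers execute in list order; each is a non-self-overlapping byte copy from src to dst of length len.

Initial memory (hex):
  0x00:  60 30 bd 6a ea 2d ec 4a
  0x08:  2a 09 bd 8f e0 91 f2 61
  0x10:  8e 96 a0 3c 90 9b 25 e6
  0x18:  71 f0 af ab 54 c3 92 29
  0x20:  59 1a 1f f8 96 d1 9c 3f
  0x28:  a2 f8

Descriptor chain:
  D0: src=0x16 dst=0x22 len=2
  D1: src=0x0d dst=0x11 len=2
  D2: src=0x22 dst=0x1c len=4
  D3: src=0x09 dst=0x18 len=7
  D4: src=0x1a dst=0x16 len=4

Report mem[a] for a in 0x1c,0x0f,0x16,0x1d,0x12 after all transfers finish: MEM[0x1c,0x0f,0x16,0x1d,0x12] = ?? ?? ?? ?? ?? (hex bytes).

D0: mem[0x22..0x23] <- [25 e6]
D1: mem[0x11..0x12] <- [91 f2]
D2: mem[0x1c..0x1f] <- [25 e6 96 d1]
D3: mem[0x18..0x1e] <- [09 bd 8f e0 91 f2 61]
D4: mem[0x16..0x19] <- [8f e0 91 f2]
query mem[0x1c]=0x91, mem[0x0f]=0x61, mem[0x16]=0x8f, mem[0x1d]=0xf2, mem[0x12]=0xf2

MEM[0x1c,0x0f,0x16,0x1d,0x12] = 91 61 8f f2 f2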